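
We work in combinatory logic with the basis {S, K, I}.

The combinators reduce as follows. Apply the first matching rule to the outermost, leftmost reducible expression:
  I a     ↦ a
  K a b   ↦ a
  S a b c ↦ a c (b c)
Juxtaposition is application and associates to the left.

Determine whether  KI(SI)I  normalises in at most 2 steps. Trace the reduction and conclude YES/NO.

  start: KI(SI)I
  step 1: II
  step 2: I

Answer: YES — reaches normal form I in 2 ≤ 2 steps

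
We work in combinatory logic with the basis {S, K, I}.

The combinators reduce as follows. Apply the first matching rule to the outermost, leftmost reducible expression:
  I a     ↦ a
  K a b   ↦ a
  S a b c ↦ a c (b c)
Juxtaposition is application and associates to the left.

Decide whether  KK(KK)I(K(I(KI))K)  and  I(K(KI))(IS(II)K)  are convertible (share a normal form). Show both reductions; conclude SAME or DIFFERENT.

Answer: DIFFERENT — A ⇓ I, B ⇓ KI

Working:
Term A:
  start: KK(KK)I(K(I(KI))K)
  [1] KI(K(I(KI))K)
  [2] I

Term B:
  start: I(K(KI))(IS(II)K)
  [1] K(KI)(IS(II)K)
  [2] KI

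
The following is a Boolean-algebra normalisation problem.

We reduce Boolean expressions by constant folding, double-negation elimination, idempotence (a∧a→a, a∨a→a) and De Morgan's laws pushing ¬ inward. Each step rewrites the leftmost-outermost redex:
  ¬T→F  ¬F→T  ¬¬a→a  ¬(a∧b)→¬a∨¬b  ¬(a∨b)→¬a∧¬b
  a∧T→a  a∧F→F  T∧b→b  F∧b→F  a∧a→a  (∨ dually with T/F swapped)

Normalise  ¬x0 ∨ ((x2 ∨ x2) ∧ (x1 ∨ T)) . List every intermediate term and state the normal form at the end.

  start: ¬x0 ∨ ((x2 ∨ x2) ∧ (x1 ∨ T))
  step 1: ¬x0 ∨ (x2 ∧ (x1 ∨ T))
  step 2: ¬x0 ∨ (x2 ∧ T)
  step 3: ¬x0 ∨ x2

Answer: normal form = ¬x0 ∨ x2  (in 3 steps)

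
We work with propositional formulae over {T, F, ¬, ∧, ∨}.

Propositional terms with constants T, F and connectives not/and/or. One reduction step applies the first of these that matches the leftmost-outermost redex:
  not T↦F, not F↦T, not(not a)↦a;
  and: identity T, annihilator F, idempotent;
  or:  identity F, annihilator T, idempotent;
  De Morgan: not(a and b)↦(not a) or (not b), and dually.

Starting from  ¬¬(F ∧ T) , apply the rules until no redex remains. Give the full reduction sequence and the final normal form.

Answer: normal form = F  (in 2 steps)

Reduction:
  start: ¬¬(F ∧ T)
  step 1: F ∧ T
  step 2: F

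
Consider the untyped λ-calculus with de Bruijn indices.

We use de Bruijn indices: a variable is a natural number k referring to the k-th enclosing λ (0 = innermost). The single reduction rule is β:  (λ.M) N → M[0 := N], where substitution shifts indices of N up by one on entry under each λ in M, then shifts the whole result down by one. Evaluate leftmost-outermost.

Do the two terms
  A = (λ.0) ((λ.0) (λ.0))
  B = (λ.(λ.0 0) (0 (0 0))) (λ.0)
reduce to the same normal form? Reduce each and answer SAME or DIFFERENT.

Term A:
  start: (λ.0) ((λ.0) (λ.0))
  [1] (λ.0) (λ.0)
  [2] λ.0

Term B:
  start: (λ.(λ.0 0) (0 (0 0))) (λ.0)
  [1] (λ.0 0) ((λ.0) ((λ.0) (λ.0)))
  [2] (λ.0) ((λ.0) (λ.0)) ((λ.0) ((λ.0) (λ.0)))
  [3] (λ.0) (λ.0) ((λ.0) ((λ.0) (λ.0)))
  [4] (λ.0) ((λ.0) ((λ.0) (λ.0)))
  [5] (λ.0) ((λ.0) (λ.0))
  [6] (λ.0) (λ.0)
  [7] λ.0

Answer: SAME — A ⇓ λ.0, B ⇓ λ.0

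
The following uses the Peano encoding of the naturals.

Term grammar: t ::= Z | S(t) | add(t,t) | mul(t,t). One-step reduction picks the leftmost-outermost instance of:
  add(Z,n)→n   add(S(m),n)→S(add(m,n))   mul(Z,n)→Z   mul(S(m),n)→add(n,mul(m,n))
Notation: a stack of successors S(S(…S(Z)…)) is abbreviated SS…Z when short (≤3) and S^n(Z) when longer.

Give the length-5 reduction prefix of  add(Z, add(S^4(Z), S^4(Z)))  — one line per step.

Answer: after 5 steps: S(S(S(S(add(Z, S^4(Z))))))

Working:
  start: add(Z, add(S^4(Z), S^4(Z)))
  [1] add(S^4(Z), S^4(Z))
  [2] S(add(SSSZ, S^4(Z)))
  [3] S(S(add(SSZ, S^4(Z))))
  [4] S(S(S(add(SZ, S^4(Z)))))
  [5] S(S(S(S(add(Z, S^4(Z))))))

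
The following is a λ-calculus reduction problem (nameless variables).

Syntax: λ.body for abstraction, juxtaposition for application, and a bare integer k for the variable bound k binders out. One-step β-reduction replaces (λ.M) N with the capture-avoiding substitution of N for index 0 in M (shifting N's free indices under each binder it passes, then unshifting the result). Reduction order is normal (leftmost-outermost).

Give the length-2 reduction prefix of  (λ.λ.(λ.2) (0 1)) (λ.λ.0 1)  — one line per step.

  start: (λ.λ.(λ.2) (0 1)) (λ.λ.0 1)
  →1  λ.(λ.λ.λ.0 1) (0 (λ.λ.0 1))
  →2  λ.λ.λ.0 1

Answer: after 2 steps: λ.λ.λ.0 1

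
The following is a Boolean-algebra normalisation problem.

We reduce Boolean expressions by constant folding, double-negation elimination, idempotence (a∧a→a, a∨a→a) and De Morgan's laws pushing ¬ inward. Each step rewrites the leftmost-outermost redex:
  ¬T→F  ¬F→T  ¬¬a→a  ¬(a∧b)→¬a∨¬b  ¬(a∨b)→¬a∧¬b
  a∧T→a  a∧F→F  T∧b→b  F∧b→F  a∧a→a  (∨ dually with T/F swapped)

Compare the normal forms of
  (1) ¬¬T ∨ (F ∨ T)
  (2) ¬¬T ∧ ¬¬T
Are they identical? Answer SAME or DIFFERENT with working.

Answer: SAME — A ⇓ T, B ⇓ T

Derivation:
Term A:
  start: ¬¬T ∨ (F ∨ T)
  [1] T ∨ (F ∨ T)
  [2] T

Term B:
  start: ¬¬T ∧ ¬¬T
  [1] ¬¬T
  [2] T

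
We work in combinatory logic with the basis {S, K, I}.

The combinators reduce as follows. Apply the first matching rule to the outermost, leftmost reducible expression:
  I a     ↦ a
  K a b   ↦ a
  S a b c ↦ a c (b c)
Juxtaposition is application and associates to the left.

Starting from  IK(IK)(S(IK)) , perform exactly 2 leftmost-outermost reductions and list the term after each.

  start: IK(IK)(S(IK))
  step 1: K(IK)(S(IK))
  step 2: IK

Answer: after 2 steps: IK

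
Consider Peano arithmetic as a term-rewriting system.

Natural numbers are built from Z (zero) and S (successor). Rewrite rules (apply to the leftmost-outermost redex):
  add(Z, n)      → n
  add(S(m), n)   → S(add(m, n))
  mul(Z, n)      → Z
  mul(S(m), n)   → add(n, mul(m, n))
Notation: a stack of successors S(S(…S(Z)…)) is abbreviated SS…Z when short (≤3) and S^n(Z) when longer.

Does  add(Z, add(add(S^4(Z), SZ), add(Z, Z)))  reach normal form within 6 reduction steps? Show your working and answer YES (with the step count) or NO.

Answer: NO — after 6 steps the term is S(S(add(S(add(SZ, SZ)), add(Z, Z)))), not yet normal

Reduction:
  start: add(Z, add(add(S^4(Z), SZ), add(Z, Z)))
  step 1: add(add(S^4(Z), SZ), add(Z, Z))
  step 2: add(S(add(SSSZ, SZ)), add(Z, Z))
  step 3: S(add(add(SSSZ, SZ), add(Z, Z)))
  step 4: S(add(S(add(SSZ, SZ)), add(Z, Z)))
  step 5: S(S(add(add(SSZ, SZ), add(Z, Z))))
  step 6: S(S(add(S(add(SZ, SZ)), add(Z, Z))))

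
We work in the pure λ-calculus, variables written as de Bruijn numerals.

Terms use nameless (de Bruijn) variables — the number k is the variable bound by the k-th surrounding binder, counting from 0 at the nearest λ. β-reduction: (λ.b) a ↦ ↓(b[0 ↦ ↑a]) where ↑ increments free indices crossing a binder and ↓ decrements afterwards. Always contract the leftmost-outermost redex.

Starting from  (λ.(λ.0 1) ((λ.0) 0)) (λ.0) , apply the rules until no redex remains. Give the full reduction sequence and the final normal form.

Answer: normal form = λ.0  (in 4 steps)

Reduction:
  start: (λ.(λ.0 1) ((λ.0) 0)) (λ.0)
  step 1: (λ.0 (λ.0)) ((λ.0) (λ.0))
  step 2: (λ.0) (λ.0) (λ.0)
  step 3: (λ.0) (λ.0)
  step 4: λ.0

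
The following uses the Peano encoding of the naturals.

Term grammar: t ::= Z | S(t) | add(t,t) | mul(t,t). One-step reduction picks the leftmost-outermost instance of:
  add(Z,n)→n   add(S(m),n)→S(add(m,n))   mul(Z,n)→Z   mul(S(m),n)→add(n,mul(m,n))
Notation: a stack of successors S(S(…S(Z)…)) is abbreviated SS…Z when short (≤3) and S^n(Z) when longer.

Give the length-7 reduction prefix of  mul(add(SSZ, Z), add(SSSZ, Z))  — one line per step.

Answer: after 7 steps: S(S(add(S(add(Z, Z)), mul(add(SZ, Z), add(SSSZ, Z)))))

Working:
  start: mul(add(SSZ, Z), add(SSSZ, Z))
  →1  mul(S(add(SZ, Z)), add(SSSZ, Z))
  →2  add(add(SSSZ, Z), mul(add(SZ, Z), add(SSSZ, Z)))
  →3  add(S(add(SSZ, Z)), mul(add(SZ, Z), add(SSSZ, Z)))
  →4  S(add(add(SSZ, Z), mul(add(SZ, Z), add(SSSZ, Z))))
  →5  S(add(S(add(SZ, Z)), mul(add(SZ, Z), add(SSSZ, Z))))
  →6  S(S(add(add(SZ, Z), mul(add(SZ, Z), add(SSSZ, Z)))))
  →7  S(S(add(S(add(Z, Z)), mul(add(SZ, Z), add(SSSZ, Z)))))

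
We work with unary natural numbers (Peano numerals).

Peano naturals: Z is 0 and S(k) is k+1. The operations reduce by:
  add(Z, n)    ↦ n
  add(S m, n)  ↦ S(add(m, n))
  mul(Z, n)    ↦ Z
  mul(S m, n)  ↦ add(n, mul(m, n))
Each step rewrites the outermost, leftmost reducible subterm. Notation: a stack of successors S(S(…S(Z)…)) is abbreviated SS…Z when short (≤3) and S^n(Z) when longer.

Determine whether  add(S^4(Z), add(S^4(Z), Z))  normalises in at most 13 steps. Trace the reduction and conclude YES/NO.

  start: add(S^4(Z), add(S^4(Z), Z))
  [1] S(add(SSSZ, add(S^4(Z), Z)))
  [2] S(S(add(SSZ, add(S^4(Z), Z))))
  [3] S(S(S(add(SZ, add(S^4(Z), Z)))))
  [4] S(S(S(S(add(Z, add(S^4(Z), Z))))))
  [5] S(S(S(S(add(S^4(Z), Z)))))
  [6] S(S(S(S(S(add(SSSZ, Z))))))
  [7] S(S(S(S(S(S(add(SSZ, Z)))))))
  [8] S(S(S(S(S(S(S(add(SZ, Z))))))))
  [9] S(S(S(S(S(S(S(S(add(Z, Z)))))))))
  [10] S^8(Z)

Answer: YES — reaches normal form S^8(Z) in 10 ≤ 13 steps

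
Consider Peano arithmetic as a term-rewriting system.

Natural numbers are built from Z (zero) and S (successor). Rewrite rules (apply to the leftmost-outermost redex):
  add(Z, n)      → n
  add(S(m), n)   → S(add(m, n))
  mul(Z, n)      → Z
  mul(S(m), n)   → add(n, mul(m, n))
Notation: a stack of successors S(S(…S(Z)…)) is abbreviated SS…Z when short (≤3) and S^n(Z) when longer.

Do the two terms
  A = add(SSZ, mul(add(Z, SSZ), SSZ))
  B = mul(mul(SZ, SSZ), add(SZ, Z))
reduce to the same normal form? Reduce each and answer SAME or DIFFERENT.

Answer: DIFFERENT — A ⇓ S^6(Z), B ⇓ SSZ

Working:
Term A:
  start: add(SSZ, mul(add(Z, SSZ), SSZ))
  [1] S(add(SZ, mul(add(Z, SSZ), SSZ)))
  [2] S(S(add(Z, mul(add(Z, SSZ), SSZ))))
  [3] S(S(mul(add(Z, SSZ), SSZ)))
  [4] S(S(mul(SSZ, SSZ)))
  [5] S(S(add(SSZ, mul(SZ, SSZ))))
  [6] S(S(S(add(SZ, mul(SZ, SSZ)))))
  [7] S(S(S(S(add(Z, mul(SZ, SSZ))))))
  [8] S(S(S(S(mul(SZ, SSZ)))))
  [9] S(S(S(S(add(SSZ, mul(Z, SSZ))))))
  [10] S(S(S(S(S(add(SZ, mul(Z, SSZ)))))))
  [11] S(S(S(S(S(S(add(Z, mul(Z, SSZ))))))))
  [12] S(S(S(S(S(S(mul(Z, SSZ)))))))
  [13] S^6(Z)

Term B:
  start: mul(mul(SZ, SSZ), add(SZ, Z))
  [1] mul(add(SSZ, mul(Z, SSZ)), add(SZ, Z))
  [2] mul(S(add(SZ, mul(Z, SSZ))), add(SZ, Z))
  [3] add(add(SZ, Z), mul(add(SZ, mul(Z, SSZ)), add(SZ, Z)))
  [4] add(S(add(Z, Z)), mul(add(SZ, mul(Z, SSZ)), add(SZ, Z)))
  [5] S(add(add(Z, Z), mul(add(SZ, mul(Z, SSZ)), add(SZ, Z))))
  [6] S(add(Z, mul(add(SZ, mul(Z, SSZ)), add(SZ, Z))))
  [7] S(mul(add(SZ, mul(Z, SSZ)), add(SZ, Z)))
  [8] S(mul(S(add(Z, mul(Z, SSZ))), add(SZ, Z)))
  [9] S(add(add(SZ, Z), mul(add(Z, mul(Z, SSZ)), add(SZ, Z))))
  [10] S(add(S(add(Z, Z)), mul(add(Z, mul(Z, SSZ)), add(SZ, Z))))
  [11] S(S(add(add(Z, Z), mul(add(Z, mul(Z, SSZ)), add(SZ, Z)))))
  [12] S(S(add(Z, mul(add(Z, mul(Z, SSZ)), add(SZ, Z)))))
  [13] S(S(mul(add(Z, mul(Z, SSZ)), add(SZ, Z))))
  [14] S(S(mul(mul(Z, SSZ), add(SZ, Z))))
  [15] S(S(mul(Z, add(SZ, Z))))
  [16] SSZ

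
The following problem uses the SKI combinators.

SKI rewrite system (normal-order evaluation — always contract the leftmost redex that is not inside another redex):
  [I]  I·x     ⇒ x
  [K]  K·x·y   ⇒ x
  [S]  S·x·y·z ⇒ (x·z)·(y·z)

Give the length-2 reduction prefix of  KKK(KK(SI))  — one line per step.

Answer: after 2 steps: KK

Reduction:
  start: KKK(KK(SI))
  →1  K(KK(SI))
  →2  KK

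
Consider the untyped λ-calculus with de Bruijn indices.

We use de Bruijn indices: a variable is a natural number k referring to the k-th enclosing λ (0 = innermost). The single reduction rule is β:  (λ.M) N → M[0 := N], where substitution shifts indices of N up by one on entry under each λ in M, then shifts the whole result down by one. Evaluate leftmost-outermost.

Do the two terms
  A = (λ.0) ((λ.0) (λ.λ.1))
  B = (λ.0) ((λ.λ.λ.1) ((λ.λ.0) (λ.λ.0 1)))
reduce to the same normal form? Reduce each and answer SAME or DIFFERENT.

Answer: SAME — A ⇓ λ.λ.1, B ⇓ λ.λ.1

Reduction:
Term A:
  start: (λ.0) ((λ.0) (λ.λ.1))
  step 1: (λ.0) (λ.λ.1)
  step 2: λ.λ.1

Term B:
  start: (λ.0) ((λ.λ.λ.1) ((λ.λ.0) (λ.λ.0 1)))
  step 1: (λ.λ.λ.1) ((λ.λ.0) (λ.λ.0 1))
  step 2: λ.λ.1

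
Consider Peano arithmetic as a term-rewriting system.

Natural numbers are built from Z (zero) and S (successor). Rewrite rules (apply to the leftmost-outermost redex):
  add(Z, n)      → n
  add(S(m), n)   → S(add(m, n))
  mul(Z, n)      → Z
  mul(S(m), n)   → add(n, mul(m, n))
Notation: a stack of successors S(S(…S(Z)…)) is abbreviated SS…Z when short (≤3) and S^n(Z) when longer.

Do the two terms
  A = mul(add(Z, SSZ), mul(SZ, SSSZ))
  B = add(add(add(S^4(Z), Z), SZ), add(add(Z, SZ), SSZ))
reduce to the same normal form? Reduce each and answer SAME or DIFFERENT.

Answer: DIFFERENT — A ⇓ S^6(Z), B ⇓ S^8(Z)

Reduction:
Term A:
  start: mul(add(Z, SSZ), mul(SZ, SSSZ))
  step 1: mul(SSZ, mul(SZ, SSSZ))
  step 2: add(mul(SZ, SSSZ), mul(SZ, mul(SZ, SSSZ)))
  step 3: add(add(SSSZ, mul(Z, SSSZ)), mul(SZ, mul(SZ, SSSZ)))
  step 4: add(S(add(SSZ, mul(Z, SSSZ))), mul(SZ, mul(SZ, SSSZ)))
  step 5: S(add(add(SSZ, mul(Z, SSSZ)), mul(SZ, mul(SZ, SSSZ))))
  step 6: S(add(S(add(SZ, mul(Z, SSSZ))), mul(SZ, mul(SZ, SSSZ))))
  step 7: S(S(add(add(SZ, mul(Z, SSSZ)), mul(SZ, mul(SZ, SSSZ)))))
  step 8: S(S(add(S(add(Z, mul(Z, SSSZ))), mul(SZ, mul(SZ, SSSZ)))))
  step 9: S(S(S(add(add(Z, mul(Z, SSSZ)), mul(SZ, mul(SZ, SSSZ))))))
  step 10: S(S(S(add(mul(Z, SSSZ), mul(SZ, mul(SZ, SSSZ))))))
  step 11: S(S(S(add(Z, mul(SZ, mul(SZ, SSSZ))))))
  step 12: S(S(S(mul(SZ, mul(SZ, SSSZ)))))
  step 13: S(S(S(add(mul(SZ, SSSZ), mul(Z, mul(SZ, SSSZ))))))
  step 14: S(S(S(add(add(SSSZ, mul(Z, SSSZ)), mul(Z, mul(SZ, SSSZ))))))
  step 15: S(S(S(add(S(add(SSZ, mul(Z, SSSZ))), mul(Z, mul(SZ, SSSZ))))))
  step 16: S(S(S(S(add(add(SSZ, mul(Z, SSSZ)), mul(Z, mul(SZ, SSSZ)))))))
  step 17: S(S(S(S(add(S(add(SZ, mul(Z, SSSZ))), mul(Z, mul(SZ, SSSZ)))))))
  step 18: S(S(S(S(S(add(add(SZ, mul(Z, SSSZ)), mul(Z, mul(SZ, SSSZ))))))))
  step 19: S(S(S(S(S(add(S(add(Z, mul(Z, SSSZ))), mul(Z, mul(SZ, SSSZ))))))))
  step 20: S(S(S(S(S(S(add(add(Z, mul(Z, SSSZ)), mul(Z, mul(SZ, SSSZ)))))))))
  step 21: S(S(S(S(S(S(add(mul(Z, SSSZ), mul(Z, mul(SZ, SSSZ)))))))))
  step 22: S(S(S(S(S(S(add(Z, mul(Z, mul(SZ, SSSZ)))))))))
  step 23: S(S(S(S(S(S(mul(Z, mul(SZ, SSSZ))))))))
  step 24: S^6(Z)

Term B:
  start: add(add(add(S^4(Z), Z), SZ), add(add(Z, SZ), SSZ))
  step 1: add(add(S(add(SSSZ, Z)), SZ), add(add(Z, SZ), SSZ))
  step 2: add(S(add(add(SSSZ, Z), SZ)), add(add(Z, SZ), SSZ))
  step 3: S(add(add(add(SSSZ, Z), SZ), add(add(Z, SZ), SSZ)))
  step 4: S(add(add(S(add(SSZ, Z)), SZ), add(add(Z, SZ), SSZ)))
  step 5: S(add(S(add(add(SSZ, Z), SZ)), add(add(Z, SZ), SSZ)))
  step 6: S(S(add(add(add(SSZ, Z), SZ), add(add(Z, SZ), SSZ))))
  step 7: S(S(add(add(S(add(SZ, Z)), SZ), add(add(Z, SZ), SSZ))))
  step 8: S(S(add(S(add(add(SZ, Z), SZ)), add(add(Z, SZ), SSZ))))
  step 9: S(S(S(add(add(add(SZ, Z), SZ), add(add(Z, SZ), SSZ)))))
  step 10: S(S(S(add(add(S(add(Z, Z)), SZ), add(add(Z, SZ), SSZ)))))
  step 11: S(S(S(add(S(add(add(Z, Z), SZ)), add(add(Z, SZ), SSZ)))))
  step 12: S(S(S(S(add(add(add(Z, Z), SZ), add(add(Z, SZ), SSZ))))))
  step 13: S(S(S(S(add(add(Z, SZ), add(add(Z, SZ), SSZ))))))
  step 14: S(S(S(S(add(SZ, add(add(Z, SZ), SSZ))))))
  step 15: S(S(S(S(S(add(Z, add(add(Z, SZ), SSZ)))))))
  step 16: S(S(S(S(S(add(add(Z, SZ), SSZ))))))
  step 17: S(S(S(S(S(add(SZ, SSZ))))))
  step 18: S(S(S(S(S(S(add(Z, SSZ)))))))
  step 19: S^8(Z)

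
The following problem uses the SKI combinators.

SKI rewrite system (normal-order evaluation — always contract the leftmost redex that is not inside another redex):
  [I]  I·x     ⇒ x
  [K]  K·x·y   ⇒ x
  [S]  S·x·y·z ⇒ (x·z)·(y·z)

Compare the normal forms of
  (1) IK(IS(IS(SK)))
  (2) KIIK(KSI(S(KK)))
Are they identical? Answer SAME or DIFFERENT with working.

Answer: DIFFERENT — A ⇓ K(S(S(SK))), B ⇓ K(S(S(KK)))

Reduction:
Term A:
  start: IK(IS(IS(SK)))
  [1] K(IS(IS(SK)))
  [2] K(S(IS(SK)))
  [3] K(S(S(SK)))

Term B:
  start: KIIK(KSI(S(KK)))
  [1] IK(KSI(S(KK)))
  [2] K(KSI(S(KK)))
  [3] K(S(S(KK)))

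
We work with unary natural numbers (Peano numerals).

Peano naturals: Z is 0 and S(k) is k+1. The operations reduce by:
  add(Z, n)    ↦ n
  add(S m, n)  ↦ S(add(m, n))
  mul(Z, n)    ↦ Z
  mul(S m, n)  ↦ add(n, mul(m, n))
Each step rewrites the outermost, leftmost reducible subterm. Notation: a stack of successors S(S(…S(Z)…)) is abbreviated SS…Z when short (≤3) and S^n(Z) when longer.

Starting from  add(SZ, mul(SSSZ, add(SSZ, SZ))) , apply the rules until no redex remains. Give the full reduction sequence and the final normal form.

Answer: normal form = S^10(Z)  (in 27 steps)

Working:
  start: add(SZ, mul(SSSZ, add(SSZ, SZ)))
  step 1: S(add(Z, mul(SSSZ, add(SSZ, SZ))))
  step 2: S(mul(SSSZ, add(SSZ, SZ)))
  step 3: S(add(add(SSZ, SZ), mul(SSZ, add(SSZ, SZ))))
  step 4: S(add(S(add(SZ, SZ)), mul(SSZ, add(SSZ, SZ))))
  step 5: S(S(add(add(SZ, SZ), mul(SSZ, add(SSZ, SZ)))))
  step 6: S(S(add(S(add(Z, SZ)), mul(SSZ, add(SSZ, SZ)))))
  step 7: S(S(S(add(add(Z, SZ), mul(SSZ, add(SSZ, SZ))))))
  step 8: S(S(S(add(SZ, mul(SSZ, add(SSZ, SZ))))))
  step 9: S(S(S(S(add(Z, mul(SSZ, add(SSZ, SZ)))))))
  step 10: S(S(S(S(mul(SSZ, add(SSZ, SZ))))))
  step 11: S(S(S(S(add(add(SSZ, SZ), mul(SZ, add(SSZ, SZ)))))))
  step 12: S(S(S(S(add(S(add(SZ, SZ)), mul(SZ, add(SSZ, SZ)))))))
  step 13: S(S(S(S(S(add(add(SZ, SZ), mul(SZ, add(SSZ, SZ))))))))
  step 14: S(S(S(S(S(add(S(add(Z, SZ)), mul(SZ, add(SSZ, SZ))))))))
  step 15: S(S(S(S(S(S(add(add(Z, SZ), mul(SZ, add(SSZ, SZ)))))))))
  step 16: S(S(S(S(S(S(add(SZ, mul(SZ, add(SSZ, SZ)))))))))
  step 17: S(S(S(S(S(S(S(add(Z, mul(SZ, add(SSZ, SZ))))))))))
  step 18: S(S(S(S(S(S(S(mul(SZ, add(SSZ, SZ)))))))))
  step 19: S(S(S(S(S(S(S(add(add(SSZ, SZ), mul(Z, add(SSZ, SZ))))))))))
  step 20: S(S(S(S(S(S(S(add(S(add(SZ, SZ)), mul(Z, add(SSZ, SZ))))))))))
  step 21: S(S(S(S(S(S(S(S(add(add(SZ, SZ), mul(Z, add(SSZ, SZ)))))))))))
  step 22: S(S(S(S(S(S(S(S(add(S(add(Z, SZ)), mul(Z, add(SSZ, SZ)))))))))))
  step 23: S(S(S(S(S(S(S(S(S(add(add(Z, SZ), mul(Z, add(SSZ, SZ))))))))))))
  step 24: S(S(S(S(S(S(S(S(S(add(SZ, mul(Z, add(SSZ, SZ))))))))))))
  step 25: S(S(S(S(S(S(S(S(S(S(add(Z, mul(Z, add(SSZ, SZ)))))))))))))
  step 26: S(S(S(S(S(S(S(S(S(S(mul(Z, add(SSZ, SZ))))))))))))
  step 27: S^10(Z)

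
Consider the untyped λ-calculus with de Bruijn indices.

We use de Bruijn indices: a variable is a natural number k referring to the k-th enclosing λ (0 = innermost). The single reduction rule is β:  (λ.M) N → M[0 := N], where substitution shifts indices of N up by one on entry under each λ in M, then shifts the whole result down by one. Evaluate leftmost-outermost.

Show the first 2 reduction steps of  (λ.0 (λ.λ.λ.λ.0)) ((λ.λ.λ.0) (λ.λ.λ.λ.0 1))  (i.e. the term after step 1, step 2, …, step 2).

  start: (λ.0 (λ.λ.λ.λ.0)) ((λ.λ.λ.0) (λ.λ.λ.λ.0 1))
  step 1: (λ.λ.λ.0) (λ.λ.λ.λ.0 1) (λ.λ.λ.λ.0)
  step 2: (λ.λ.0) (λ.λ.λ.λ.0)

Answer: after 2 steps: (λ.λ.0) (λ.λ.λ.λ.0)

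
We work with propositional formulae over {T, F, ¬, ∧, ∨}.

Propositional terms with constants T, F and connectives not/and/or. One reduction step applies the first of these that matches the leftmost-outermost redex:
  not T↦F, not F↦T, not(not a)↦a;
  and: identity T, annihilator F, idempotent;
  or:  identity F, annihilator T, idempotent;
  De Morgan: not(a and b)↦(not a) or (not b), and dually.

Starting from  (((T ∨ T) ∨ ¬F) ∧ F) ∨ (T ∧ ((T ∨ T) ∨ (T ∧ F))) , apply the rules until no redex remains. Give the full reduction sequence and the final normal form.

Answer: normal form = T  (in 5 steps)

Reduction:
  start: (((T ∨ T) ∨ ¬F) ∧ F) ∨ (T ∧ ((T ∨ T) ∨ (T ∧ F)))
  →1  F ∨ (T ∧ ((T ∨ T) ∨ (T ∧ F)))
  →2  T ∧ ((T ∨ T) ∨ (T ∧ F))
  →3  (T ∨ T) ∨ (T ∧ F)
  →4  T ∨ (T ∧ F)
  →5  T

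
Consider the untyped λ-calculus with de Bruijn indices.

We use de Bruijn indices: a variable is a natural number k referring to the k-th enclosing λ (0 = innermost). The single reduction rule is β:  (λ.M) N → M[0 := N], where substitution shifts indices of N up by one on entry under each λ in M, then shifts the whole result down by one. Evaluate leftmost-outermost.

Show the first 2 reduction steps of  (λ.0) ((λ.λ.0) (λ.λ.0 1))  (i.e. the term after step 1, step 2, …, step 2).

Answer: after 2 steps: λ.0

Derivation:
  start: (λ.0) ((λ.λ.0) (λ.λ.0 1))
  step 1: (λ.λ.0) (λ.λ.0 1)
  step 2: λ.0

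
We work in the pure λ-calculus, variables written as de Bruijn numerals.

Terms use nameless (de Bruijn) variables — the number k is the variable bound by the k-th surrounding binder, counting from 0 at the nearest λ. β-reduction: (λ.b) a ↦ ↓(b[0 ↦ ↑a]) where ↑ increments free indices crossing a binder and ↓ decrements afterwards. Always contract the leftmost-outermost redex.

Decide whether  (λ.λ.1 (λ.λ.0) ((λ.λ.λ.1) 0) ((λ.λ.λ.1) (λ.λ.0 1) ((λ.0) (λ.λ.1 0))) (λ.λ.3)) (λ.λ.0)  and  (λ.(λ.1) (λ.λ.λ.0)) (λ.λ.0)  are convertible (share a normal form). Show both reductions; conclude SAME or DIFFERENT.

Answer: DIFFERENT — A ⇓ λ.λ.λ.λ.1 0, B ⇓ λ.λ.0

Derivation:
Term A:
  start: (λ.λ.1 (λ.λ.0) ((λ.λ.λ.1) 0) ((λ.λ.λ.1) (λ.λ.0 1) ((λ.0) (λ.λ.1 0))) (λ.λ.3)) (λ.λ.0)
  step 1: λ.(λ.λ.0) (λ.λ.0) ((λ.λ.λ.1) 0) ((λ.λ.λ.1) (λ.λ.0 1) ((λ.0) (λ.λ.1 0))) (λ.λ.λ.λ.0)
  step 2: λ.(λ.0) ((λ.λ.λ.1) 0) ((λ.λ.λ.1) (λ.λ.0 1) ((λ.0) (λ.λ.1 0))) (λ.λ.λ.λ.0)
  step 3: λ.(λ.λ.λ.1) 0 ((λ.λ.λ.1) (λ.λ.0 1) ((λ.0) (λ.λ.1 0))) (λ.λ.λ.λ.0)
  step 4: λ.(λ.λ.1) ((λ.λ.λ.1) (λ.λ.0 1) ((λ.0) (λ.λ.1 0))) (λ.λ.λ.λ.0)
  step 5: λ.(λ.(λ.λ.λ.1) (λ.λ.0 1) ((λ.0) (λ.λ.1 0))) (λ.λ.λ.λ.0)
  step 6: λ.(λ.λ.λ.1) (λ.λ.0 1) ((λ.0) (λ.λ.1 0))
  step 7: λ.(λ.λ.1) ((λ.0) (λ.λ.1 0))
  step 8: λ.λ.(λ.0) (λ.λ.1 0)
  step 9: λ.λ.λ.λ.1 0

Term B:
  start: (λ.(λ.1) (λ.λ.λ.0)) (λ.λ.0)
  step 1: (λ.λ.λ.0) (λ.λ.λ.0)
  step 2: λ.λ.0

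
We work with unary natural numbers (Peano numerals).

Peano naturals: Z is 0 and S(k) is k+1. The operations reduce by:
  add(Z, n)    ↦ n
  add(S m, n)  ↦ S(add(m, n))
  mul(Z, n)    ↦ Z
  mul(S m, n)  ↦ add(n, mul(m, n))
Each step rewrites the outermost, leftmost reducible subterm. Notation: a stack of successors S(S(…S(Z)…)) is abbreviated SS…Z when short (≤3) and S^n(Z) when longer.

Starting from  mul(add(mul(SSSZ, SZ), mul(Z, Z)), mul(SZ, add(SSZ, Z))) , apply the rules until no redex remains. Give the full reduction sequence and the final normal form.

  start: mul(add(mul(SSSZ, SZ), mul(Z, Z)), mul(SZ, add(SSZ, Z)))
  →1  mul(add(add(SZ, mul(SSZ, SZ)), mul(Z, Z)), mul(SZ, add(SSZ, Z)))
  →2  mul(add(S(add(Z, mul(SSZ, SZ))), mul(Z, Z)), mul(SZ, add(SSZ, Z)))
  →3  mul(S(add(add(Z, mul(SSZ, SZ)), mul(Z, Z))), mul(SZ, add(SSZ, Z)))
  →4  add(mul(SZ, add(SSZ, Z)), mul(add(add(Z, mul(SSZ, SZ)), mul(Z, Z)), mul(SZ, add(SSZ, Z))))
  →5  add(add(add(SSZ, Z), mul(Z, add(SSZ, Z))), mul(add(add(Z, mul(SSZ, SZ)), mul(Z, Z)), mul(SZ, add(SSZ, Z))))
  →6  add(add(S(add(SZ, Z)), mul(Z, add(SSZ, Z))), mul(add(add(Z, mul(SSZ, SZ)), mul(Z, Z)), mul(SZ, add(SSZ, Z))))
  →7  add(S(add(add(SZ, Z), mul(Z, add(SSZ, Z)))), mul(add(add(Z, mul(SSZ, SZ)), mul(Z, Z)), mul(SZ, add(SSZ, Z))))
  →8  S(add(add(add(SZ, Z), mul(Z, add(SSZ, Z))), mul(add(add(Z, mul(SSZ, SZ)), mul(Z, Z)), mul(SZ, add(SSZ, Z)))))
  →9  S(add(add(S(add(Z, Z)), mul(Z, add(SSZ, Z))), mul(add(add(Z, mul(SSZ, SZ)), mul(Z, Z)), mul(SZ, add(SSZ, Z)))))
  →10  S(add(S(add(add(Z, Z), mul(Z, add(SSZ, Z)))), mul(add(add(Z, mul(SSZ, SZ)), mul(Z, Z)), mul(SZ, add(SSZ, Z)))))
  →11  S(S(add(add(add(Z, Z), mul(Z, add(SSZ, Z))), mul(add(add(Z, mul(SSZ, SZ)), mul(Z, Z)), mul(SZ, add(SSZ, Z))))))
  →12  S(S(add(add(Z, mul(Z, add(SSZ, Z))), mul(add(add(Z, mul(SSZ, SZ)), mul(Z, Z)), mul(SZ, add(SSZ, Z))))))
  →13  S(S(add(mul(Z, add(SSZ, Z)), mul(add(add(Z, mul(SSZ, SZ)), mul(Z, Z)), mul(SZ, add(SSZ, Z))))))
  →14  S(S(add(Z, mul(add(add(Z, mul(SSZ, SZ)), mul(Z, Z)), mul(SZ, add(SSZ, Z))))))
  →15  S(S(mul(add(add(Z, mul(SSZ, SZ)), mul(Z, Z)), mul(SZ, add(SSZ, Z)))))
  →16  S(S(mul(add(mul(SSZ, SZ), mul(Z, Z)), mul(SZ, add(SSZ, Z)))))
  →17  S(S(mul(add(add(SZ, mul(SZ, SZ)), mul(Z, Z)), mul(SZ, add(SSZ, Z)))))
  →18  S(S(mul(add(S(add(Z, mul(SZ, SZ))), mul(Z, Z)), mul(SZ, add(SSZ, Z)))))
  →19  S(S(mul(S(add(add(Z, mul(SZ, SZ)), mul(Z, Z))), mul(SZ, add(SSZ, Z)))))
  →20  S(S(add(mul(SZ, add(SSZ, Z)), mul(add(add(Z, mul(SZ, SZ)), mul(Z, Z)), mul(SZ, add(SSZ, Z))))))
  →21  S(S(add(add(add(SSZ, Z), mul(Z, add(SSZ, Z))), mul(add(add(Z, mul(SZ, SZ)), mul(Z, Z)), mul(SZ, add(SSZ, Z))))))
  →22  S(S(add(add(S(add(SZ, Z)), mul(Z, add(SSZ, Z))), mul(add(add(Z, mul(SZ, SZ)), mul(Z, Z)), mul(SZ, add(SSZ, Z))))))
  →23  S(S(add(S(add(add(SZ, Z), mul(Z, add(SSZ, Z)))), mul(add(add(Z, mul(SZ, SZ)), mul(Z, Z)), mul(SZ, add(SSZ, Z))))))
  →24  S(S(S(add(add(add(SZ, Z), mul(Z, add(SSZ, Z))), mul(add(add(Z, mul(SZ, SZ)), mul(Z, Z)), mul(SZ, add(SSZ, Z)))))))
  →25  S(S(S(add(add(S(add(Z, Z)), mul(Z, add(SSZ, Z))), mul(add(add(Z, mul(SZ, SZ)), mul(Z, Z)), mul(SZ, add(SSZ, Z)))))))
  →26  S(S(S(add(S(add(add(Z, Z), mul(Z, add(SSZ, Z)))), mul(add(add(Z, mul(SZ, SZ)), mul(Z, Z)), mul(SZ, add(SSZ, Z)))))))
  →27  S(S(S(S(add(add(add(Z, Z), mul(Z, add(SSZ, Z))), mul(add(add(Z, mul(SZ, SZ)), mul(Z, Z)), mul(SZ, add(SSZ, Z))))))))
  →28  S(S(S(S(add(add(Z, mul(Z, add(SSZ, Z))), mul(add(add(Z, mul(SZ, SZ)), mul(Z, Z)), mul(SZ, add(SSZ, Z))))))))
  →29  S(S(S(S(add(mul(Z, add(SSZ, Z)), mul(add(add(Z, mul(SZ, SZ)), mul(Z, Z)), mul(SZ, add(SSZ, Z))))))))
  →30  S(S(S(S(add(Z, mul(add(add(Z, mul(SZ, SZ)), mul(Z, Z)), mul(SZ, add(SSZ, Z))))))))
  →31  S(S(S(S(mul(add(add(Z, mul(SZ, SZ)), mul(Z, Z)), mul(SZ, add(SSZ, Z)))))))
  →32  S(S(S(S(mul(add(mul(SZ, SZ), mul(Z, Z)), mul(SZ, add(SSZ, Z)))))))
  →33  S(S(S(S(mul(add(add(SZ, mul(Z, SZ)), mul(Z, Z)), mul(SZ, add(SSZ, Z)))))))
  →34  S(S(S(S(mul(add(S(add(Z, mul(Z, SZ))), mul(Z, Z)), mul(SZ, add(SSZ, Z)))))))
  →35  S(S(S(S(mul(S(add(add(Z, mul(Z, SZ)), mul(Z, Z))), mul(SZ, add(SSZ, Z)))))))
  →36  S(S(S(S(add(mul(SZ, add(SSZ, Z)), mul(add(add(Z, mul(Z, SZ)), mul(Z, Z)), mul(SZ, add(SSZ, Z))))))))
  →37  S(S(S(S(add(add(add(SSZ, Z), mul(Z, add(SSZ, Z))), mul(add(add(Z, mul(Z, SZ)), mul(Z, Z)), mul(SZ, add(SSZ, Z))))))))
  →38  S(S(S(S(add(add(S(add(SZ, Z)), mul(Z, add(SSZ, Z))), mul(add(add(Z, mul(Z, SZ)), mul(Z, Z)), mul(SZ, add(SSZ, Z))))))))
  →39  S(S(S(S(add(S(add(add(SZ, Z), mul(Z, add(SSZ, Z)))), mul(add(add(Z, mul(Z, SZ)), mul(Z, Z)), mul(SZ, add(SSZ, Z))))))))
  →40  S(S(S(S(S(add(add(add(SZ, Z), mul(Z, add(SSZ, Z))), mul(add(add(Z, mul(Z, SZ)), mul(Z, Z)), mul(SZ, add(SSZ, Z)))))))))
  →41  S(S(S(S(S(add(add(S(add(Z, Z)), mul(Z, add(SSZ, Z))), mul(add(add(Z, mul(Z, SZ)), mul(Z, Z)), mul(SZ, add(SSZ, Z)))))))))
  →42  S(S(S(S(S(add(S(add(add(Z, Z), mul(Z, add(SSZ, Z)))), mul(add(add(Z, mul(Z, SZ)), mul(Z, Z)), mul(SZ, add(SSZ, Z)))))))))
  →43  S(S(S(S(S(S(add(add(add(Z, Z), mul(Z, add(SSZ, Z))), mul(add(add(Z, mul(Z, SZ)), mul(Z, Z)), mul(SZ, add(SSZ, Z))))))))))
  →44  S(S(S(S(S(S(add(add(Z, mul(Z, add(SSZ, Z))), mul(add(add(Z, mul(Z, SZ)), mul(Z, Z)), mul(SZ, add(SSZ, Z))))))))))
  →45  S(S(S(S(S(S(add(mul(Z, add(SSZ, Z)), mul(add(add(Z, mul(Z, SZ)), mul(Z, Z)), mul(SZ, add(SSZ, Z))))))))))
  →46  S(S(S(S(S(S(add(Z, mul(add(add(Z, mul(Z, SZ)), mul(Z, Z)), mul(SZ, add(SSZ, Z))))))))))
  →47  S(S(S(S(S(S(mul(add(add(Z, mul(Z, SZ)), mul(Z, Z)), mul(SZ, add(SSZ, Z)))))))))
  →48  S(S(S(S(S(S(mul(add(mul(Z, SZ), mul(Z, Z)), mul(SZ, add(SSZ, Z)))))))))
  →49  S(S(S(S(S(S(mul(add(Z, mul(Z, Z)), mul(SZ, add(SSZ, Z)))))))))
  →50  S(S(S(S(S(S(mul(mul(Z, Z), mul(SZ, add(SSZ, Z)))))))))
  →51  S(S(S(S(S(S(mul(Z, mul(SZ, add(SSZ, Z)))))))))
  →52  S^6(Z)

Answer: normal form = S^6(Z)  (in 52 steps)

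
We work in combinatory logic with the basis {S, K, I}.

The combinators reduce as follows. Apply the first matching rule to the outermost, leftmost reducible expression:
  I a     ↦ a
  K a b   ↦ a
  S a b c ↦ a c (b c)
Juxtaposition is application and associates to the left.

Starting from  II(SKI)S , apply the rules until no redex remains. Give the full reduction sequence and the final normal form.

Answer: normal form = S  (in 4 steps)

Reduction:
  start: II(SKI)S
  [1] I(SKI)S
  [2] SKIS
  [3] KS(IS)
  [4] S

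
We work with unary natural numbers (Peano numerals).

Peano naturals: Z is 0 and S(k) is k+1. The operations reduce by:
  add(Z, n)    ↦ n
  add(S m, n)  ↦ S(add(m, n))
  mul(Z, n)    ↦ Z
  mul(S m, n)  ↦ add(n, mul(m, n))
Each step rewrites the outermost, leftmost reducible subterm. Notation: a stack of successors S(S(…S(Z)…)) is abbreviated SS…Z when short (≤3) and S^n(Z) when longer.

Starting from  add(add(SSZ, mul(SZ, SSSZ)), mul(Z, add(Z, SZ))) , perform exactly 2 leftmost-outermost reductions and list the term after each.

  start: add(add(SSZ, mul(SZ, SSSZ)), mul(Z, add(Z, SZ)))
  [1] add(S(add(SZ, mul(SZ, SSSZ))), mul(Z, add(Z, SZ)))
  [2] S(add(add(SZ, mul(SZ, SSSZ)), mul(Z, add(Z, SZ))))

Answer: after 2 steps: S(add(add(SZ, mul(SZ, SSSZ)), mul(Z, add(Z, SZ))))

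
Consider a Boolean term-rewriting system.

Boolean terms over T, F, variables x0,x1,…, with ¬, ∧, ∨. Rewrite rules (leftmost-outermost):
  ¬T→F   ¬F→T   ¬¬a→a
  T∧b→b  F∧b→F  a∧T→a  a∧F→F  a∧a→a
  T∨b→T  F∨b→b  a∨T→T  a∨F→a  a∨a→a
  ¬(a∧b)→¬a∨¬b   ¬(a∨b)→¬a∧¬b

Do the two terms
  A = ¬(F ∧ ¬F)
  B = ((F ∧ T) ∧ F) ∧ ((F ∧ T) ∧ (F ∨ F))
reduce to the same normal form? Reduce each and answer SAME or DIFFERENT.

Term A:
  start: ¬(F ∧ ¬F)
  →1  ¬F ∨ ¬¬F
  →2  T ∨ ¬¬F
  →3  T

Term B:
  start: ((F ∧ T) ∧ F) ∧ ((F ∧ T) ∧ (F ∨ F))
  →1  F ∧ ((F ∧ T) ∧ (F ∨ F))
  →2  F

Answer: DIFFERENT — A ⇓ T, B ⇓ F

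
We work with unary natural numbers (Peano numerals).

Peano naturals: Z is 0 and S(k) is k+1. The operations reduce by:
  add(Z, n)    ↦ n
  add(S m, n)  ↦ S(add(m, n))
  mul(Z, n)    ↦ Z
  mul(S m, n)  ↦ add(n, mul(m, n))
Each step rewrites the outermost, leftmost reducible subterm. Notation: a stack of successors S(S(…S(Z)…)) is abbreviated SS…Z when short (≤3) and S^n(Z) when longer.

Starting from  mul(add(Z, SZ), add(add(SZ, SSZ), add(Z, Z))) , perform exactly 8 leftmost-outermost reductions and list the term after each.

  start: mul(add(Z, SZ), add(add(SZ, SSZ), add(Z, Z)))
  step 1: mul(SZ, add(add(SZ, SSZ), add(Z, Z)))
  step 2: add(add(add(SZ, SSZ), add(Z, Z)), mul(Z, add(add(SZ, SSZ), add(Z, Z))))
  step 3: add(add(S(add(Z, SSZ)), add(Z, Z)), mul(Z, add(add(SZ, SSZ), add(Z, Z))))
  step 4: add(S(add(add(Z, SSZ), add(Z, Z))), mul(Z, add(add(SZ, SSZ), add(Z, Z))))
  step 5: S(add(add(add(Z, SSZ), add(Z, Z)), mul(Z, add(add(SZ, SSZ), add(Z, Z)))))
  step 6: S(add(add(SSZ, add(Z, Z)), mul(Z, add(add(SZ, SSZ), add(Z, Z)))))
  step 7: S(add(S(add(SZ, add(Z, Z))), mul(Z, add(add(SZ, SSZ), add(Z, Z)))))
  step 8: S(S(add(add(SZ, add(Z, Z)), mul(Z, add(add(SZ, SSZ), add(Z, Z))))))

Answer: after 8 steps: S(S(add(add(SZ, add(Z, Z)), mul(Z, add(add(SZ, SSZ), add(Z, Z))))))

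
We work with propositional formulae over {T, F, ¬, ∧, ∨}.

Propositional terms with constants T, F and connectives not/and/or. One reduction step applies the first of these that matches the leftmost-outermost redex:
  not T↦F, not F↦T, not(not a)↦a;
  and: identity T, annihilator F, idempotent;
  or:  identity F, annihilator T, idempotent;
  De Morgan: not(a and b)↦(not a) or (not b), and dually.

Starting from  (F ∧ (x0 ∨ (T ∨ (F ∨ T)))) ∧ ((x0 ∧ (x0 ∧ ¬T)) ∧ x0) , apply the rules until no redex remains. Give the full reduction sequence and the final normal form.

Answer: normal form = F  (in 2 steps)

Reduction:
  start: (F ∧ (x0 ∨ (T ∨ (F ∨ T)))) ∧ ((x0 ∧ (x0 ∧ ¬T)) ∧ x0)
  →1  F ∧ ((x0 ∧ (x0 ∧ ¬T)) ∧ x0)
  →2  F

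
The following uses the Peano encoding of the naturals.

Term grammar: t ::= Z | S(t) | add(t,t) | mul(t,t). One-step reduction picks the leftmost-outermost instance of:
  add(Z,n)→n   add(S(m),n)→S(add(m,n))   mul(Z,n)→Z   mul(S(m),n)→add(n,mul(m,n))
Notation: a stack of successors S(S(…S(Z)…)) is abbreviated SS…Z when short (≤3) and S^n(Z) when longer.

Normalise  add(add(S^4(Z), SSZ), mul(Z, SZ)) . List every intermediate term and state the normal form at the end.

  start: add(add(S^4(Z), SSZ), mul(Z, SZ))
  step 1: add(S(add(SSSZ, SSZ)), mul(Z, SZ))
  step 2: S(add(add(SSSZ, SSZ), mul(Z, SZ)))
  step 3: S(add(S(add(SSZ, SSZ)), mul(Z, SZ)))
  step 4: S(S(add(add(SSZ, SSZ), mul(Z, SZ))))
  step 5: S(S(add(S(add(SZ, SSZ)), mul(Z, SZ))))
  step 6: S(S(S(add(add(SZ, SSZ), mul(Z, SZ)))))
  step 7: S(S(S(add(S(add(Z, SSZ)), mul(Z, SZ)))))
  step 8: S(S(S(S(add(add(Z, SSZ), mul(Z, SZ))))))
  step 9: S(S(S(S(add(SSZ, mul(Z, SZ))))))
  step 10: S(S(S(S(S(add(SZ, mul(Z, SZ)))))))
  step 11: S(S(S(S(S(S(add(Z, mul(Z, SZ))))))))
  step 12: S(S(S(S(S(S(mul(Z, SZ)))))))
  step 13: S^6(Z)

Answer: normal form = S^6(Z)  (in 13 steps)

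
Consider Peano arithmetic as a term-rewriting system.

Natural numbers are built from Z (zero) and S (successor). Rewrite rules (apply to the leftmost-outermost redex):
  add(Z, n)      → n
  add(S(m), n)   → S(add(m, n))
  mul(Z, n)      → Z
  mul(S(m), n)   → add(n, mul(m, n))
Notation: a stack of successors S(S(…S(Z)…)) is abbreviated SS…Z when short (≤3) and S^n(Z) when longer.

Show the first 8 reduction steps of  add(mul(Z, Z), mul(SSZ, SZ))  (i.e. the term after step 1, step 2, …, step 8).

  start: add(mul(Z, Z), mul(SSZ, SZ))
  →1  add(Z, mul(SSZ, SZ))
  →2  mul(SSZ, SZ)
  →3  add(SZ, mul(SZ, SZ))
  →4  S(add(Z, mul(SZ, SZ)))
  →5  S(mul(SZ, SZ))
  →6  S(add(SZ, mul(Z, SZ)))
  →7  S(S(add(Z, mul(Z, SZ))))
  →8  S(S(mul(Z, SZ)))

Answer: after 8 steps: S(S(mul(Z, SZ)))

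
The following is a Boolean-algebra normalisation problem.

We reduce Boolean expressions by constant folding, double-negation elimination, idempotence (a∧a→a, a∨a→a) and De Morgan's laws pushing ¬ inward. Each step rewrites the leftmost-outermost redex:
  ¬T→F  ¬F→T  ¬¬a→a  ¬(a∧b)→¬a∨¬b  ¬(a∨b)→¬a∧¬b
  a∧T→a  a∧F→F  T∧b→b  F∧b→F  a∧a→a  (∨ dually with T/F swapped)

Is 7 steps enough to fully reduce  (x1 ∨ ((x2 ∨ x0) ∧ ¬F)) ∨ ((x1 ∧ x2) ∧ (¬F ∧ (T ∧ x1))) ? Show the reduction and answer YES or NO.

  start: (x1 ∨ ((x2 ∨ x0) ∧ ¬F)) ∨ ((x1 ∧ x2) ∧ (¬F ∧ (T ∧ x1)))
  step 1: (x1 ∨ ((x2 ∨ x0) ∧ T)) ∨ ((x1 ∧ x2) ∧ (¬F ∧ (T ∧ x1)))
  step 2: (x1 ∨ (x2 ∨ x0)) ∨ ((x1 ∧ x2) ∧ (¬F ∧ (T ∧ x1)))
  step 3: (x1 ∨ (x2 ∨ x0)) ∨ ((x1 ∧ x2) ∧ (T ∧ (T ∧ x1)))
  step 4: (x1 ∨ (x2 ∨ x0)) ∨ ((x1 ∧ x2) ∧ (T ∧ x1))
  step 5: (x1 ∨ (x2 ∨ x0)) ∨ ((x1 ∧ x2) ∧ x1)

Answer: YES — reaches normal form (x1 ∨ (x2 ∨ x0)) ∨ ((x1 ∧ x2) ∧ x1) in 5 ≤ 7 steps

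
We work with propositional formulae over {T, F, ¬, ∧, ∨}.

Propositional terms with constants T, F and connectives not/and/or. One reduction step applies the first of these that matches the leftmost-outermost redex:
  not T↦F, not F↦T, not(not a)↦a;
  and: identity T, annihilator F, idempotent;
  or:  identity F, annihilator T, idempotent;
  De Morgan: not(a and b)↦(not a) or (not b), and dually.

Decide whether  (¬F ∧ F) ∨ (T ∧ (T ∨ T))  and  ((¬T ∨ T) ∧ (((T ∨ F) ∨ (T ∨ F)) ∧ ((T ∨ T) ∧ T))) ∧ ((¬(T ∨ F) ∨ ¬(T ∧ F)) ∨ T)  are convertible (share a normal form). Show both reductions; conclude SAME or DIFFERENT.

Answer: SAME — A ⇓ T, B ⇓ T

Working:
Term A:
  start: (¬F ∧ F) ∨ (T ∧ (T ∨ T))
  step 1: F ∨ (T ∧ (T ∨ T))
  step 2: T ∧ (T ∨ T)
  step 3: T ∨ T
  step 4: T

Term B:
  start: ((¬T ∨ T) ∧ (((T ∨ F) ∨ (T ∨ F)) ∧ ((T ∨ T) ∧ T))) ∧ ((¬(T ∨ F) ∨ ¬(T ∧ F)) ∨ T)
  step 1: (T ∧ (((T ∨ F) ∨ (T ∨ F)) ∧ ((T ∨ T) ∧ T))) ∧ ((¬(T ∨ F) ∨ ¬(T ∧ F)) ∨ T)
  step 2: (((T ∨ F) ∨ (T ∨ F)) ∧ ((T ∨ T) ∧ T)) ∧ ((¬(T ∨ F) ∨ ¬(T ∧ F)) ∨ T)
  step 3: ((T ∨ F) ∧ ((T ∨ T) ∧ T)) ∧ ((¬(T ∨ F) ∨ ¬(T ∧ F)) ∨ T)
  step 4: (T ∧ ((T ∨ T) ∧ T)) ∧ ((¬(T ∨ F) ∨ ¬(T ∧ F)) ∨ T)
  step 5: ((T ∨ T) ∧ T) ∧ ((¬(T ∨ F) ∨ ¬(T ∧ F)) ∨ T)
  step 6: (T ∨ T) ∧ ((¬(T ∨ F) ∨ ¬(T ∧ F)) ∨ T)
  step 7: T ∧ ((¬(T ∨ F) ∨ ¬(T ∧ F)) ∨ T)
  step 8: (¬(T ∨ F) ∨ ¬(T ∧ F)) ∨ T
  step 9: T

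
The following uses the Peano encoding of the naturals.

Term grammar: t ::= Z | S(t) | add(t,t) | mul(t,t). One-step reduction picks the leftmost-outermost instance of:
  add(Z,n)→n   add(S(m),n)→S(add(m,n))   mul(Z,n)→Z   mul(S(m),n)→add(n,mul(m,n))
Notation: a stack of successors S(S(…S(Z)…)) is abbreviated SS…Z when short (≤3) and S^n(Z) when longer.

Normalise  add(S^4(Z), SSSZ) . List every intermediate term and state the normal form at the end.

  start: add(S^4(Z), SSSZ)
  [1] S(add(SSSZ, SSSZ))
  [2] S(S(add(SSZ, SSSZ)))
  [3] S(S(S(add(SZ, SSSZ))))
  [4] S(S(S(S(add(Z, SSSZ)))))
  [5] S^7(Z)

Answer: normal form = S^7(Z)  (in 5 steps)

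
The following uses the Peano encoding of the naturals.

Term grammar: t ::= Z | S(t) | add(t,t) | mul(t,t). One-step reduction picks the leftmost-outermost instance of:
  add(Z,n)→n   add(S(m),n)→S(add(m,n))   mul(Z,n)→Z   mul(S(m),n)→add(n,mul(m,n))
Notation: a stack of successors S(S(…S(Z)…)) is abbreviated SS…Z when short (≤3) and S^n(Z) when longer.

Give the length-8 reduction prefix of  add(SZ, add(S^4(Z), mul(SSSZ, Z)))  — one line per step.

Answer: after 8 steps: S(S(S(S(S(add(Z, mul(SSZ, Z)))))))

Derivation:
  start: add(SZ, add(S^4(Z), mul(SSSZ, Z)))
  step 1: S(add(Z, add(S^4(Z), mul(SSSZ, Z))))
  step 2: S(add(S^4(Z), mul(SSSZ, Z)))
  step 3: S(S(add(SSSZ, mul(SSSZ, Z))))
  step 4: S(S(S(add(SSZ, mul(SSSZ, Z)))))
  step 5: S(S(S(S(add(SZ, mul(SSSZ, Z))))))
  step 6: S(S(S(S(S(add(Z, mul(SSSZ, Z)))))))
  step 7: S(S(S(S(S(mul(SSSZ, Z))))))
  step 8: S(S(S(S(S(add(Z, mul(SSZ, Z)))))))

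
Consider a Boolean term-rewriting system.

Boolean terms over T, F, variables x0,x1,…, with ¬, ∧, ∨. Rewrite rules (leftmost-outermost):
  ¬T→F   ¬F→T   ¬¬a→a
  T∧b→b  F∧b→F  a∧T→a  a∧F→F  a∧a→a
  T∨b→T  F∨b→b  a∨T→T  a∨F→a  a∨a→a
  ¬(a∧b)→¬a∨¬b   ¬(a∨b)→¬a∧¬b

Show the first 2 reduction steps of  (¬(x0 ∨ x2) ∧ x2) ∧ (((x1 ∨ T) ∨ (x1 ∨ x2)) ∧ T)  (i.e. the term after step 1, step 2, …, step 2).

  start: (¬(x0 ∨ x2) ∧ x2) ∧ (((x1 ∨ T) ∨ (x1 ∨ x2)) ∧ T)
  →1  ((¬x0 ∧ ¬x2) ∧ x2) ∧ (((x1 ∨ T) ∨ (x1 ∨ x2)) ∧ T)
  →2  ((¬x0 ∧ ¬x2) ∧ x2) ∧ ((x1 ∨ T) ∨ (x1 ∨ x2))

Answer: after 2 steps: ((¬x0 ∧ ¬x2) ∧ x2) ∧ ((x1 ∨ T) ∨ (x1 ∨ x2))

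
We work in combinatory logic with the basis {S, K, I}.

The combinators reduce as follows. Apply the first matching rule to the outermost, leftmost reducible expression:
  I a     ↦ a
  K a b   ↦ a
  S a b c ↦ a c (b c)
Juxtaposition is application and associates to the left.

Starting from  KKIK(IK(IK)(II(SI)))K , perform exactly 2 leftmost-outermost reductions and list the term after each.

  start: KKIK(IK(IK)(II(SI)))K
  step 1: KK(IK(IK)(II(SI)))K
  step 2: KK

Answer: after 2 steps: KK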